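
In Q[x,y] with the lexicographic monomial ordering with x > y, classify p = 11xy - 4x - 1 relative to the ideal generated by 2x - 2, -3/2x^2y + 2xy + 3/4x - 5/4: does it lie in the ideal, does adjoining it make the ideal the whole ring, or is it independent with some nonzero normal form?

First compute the reduced Gröbner basis of I by Buchberger's algorithm.
f_1 = 2x - 2, LT = x.
f_2 = -3/2x^2y + 2xy + 3/4x - 5/4, LT = x^2y.

S(f_1,f_2): lcm = x^2y. S = 1/3xy + 1/2x - 5/6.
  leading term xy: subtract (1/6y)·f_1 from 1/3xy + 1/2x - 5/6 → 1/2x + 1/3y - 5/6
  leading term x: subtract (1/4)·f_1 from 1/2x + 1/3y - 5/6 → 1/3y - 1/3
  leading term y: no divisor's leading term divides it; move 1/3y to the remainder.
  leading term 1: no divisor's leading term divides it; move -1/3 to the remainder.
  remainder 1/3y - 1/3 ≠ 0; add h_3 = 1/3y - 1/3 to the basis.

S(f_1,h_3): leading monomials are coprime, so the S-polynomial reduces to 0 (Buchberger's first criterion).
S(f_2,h_3): lcm = x^2y. S = x^2 - 4/3xy - 1/2x + 5/6.
  leading term x^2: subtract (1/2x)·f_1 from x^2 - 4/3xy - 1/2x + 5/6 → -4/3xy + 1/2x + 5/6
  leading term xy: subtract (-2/3y)·f_1 from -4/3xy + 1/2x + 5/6 → 1/2x - 4/3y + 5/6
  leading term x: subtract (1/4)·f_1 from 1/2x - 4/3y + 5/6 → -4/3y + 4/3
  leading term y: subtract (-4)·h_3 from -4/3y + 4/3 → 0
  remainder 0.

Every S-polynomial of the final basis reduces to 0, so we have a Gröbner basis.
Inter-reduce: drop elements whose leading term is divisible by another's, tail-reduce, and make monic.
Reduced Gröbner basis: {x - 1, y - 1}.
Label its elements g_1 = x - 1, g_2 = y - 1.

Reduce p = 11xy - 4x - 1 modulo G:
  leading term xy: subtract (11y)·g_1 from 11xy - 4x - 1 → -4x + 11y - 1
  leading term x: subtract (-4)·g_1 from -4x + 11y - 1 → 11y - 5
  leading term y: subtract (11)·g_2 from 11y - 5 → 6
  leading term 1: no divisor's leading term divides it; move 6 to the remainder.
  normal form = 6.
The normal form is nonzero, so p ∉ I. Since p minus its normal form lies in I, I + (p) = I + (r) where r = 6; decide whether this ideal is the whole ring.
Here r = 6 is a nonzero constant, hence a unit: 1 ∈ I + (p), the Gröbner basis of I + (p) is {1}, and the enlarged system has no common solution — adjoining p is inconsistent.

Adjoining 11xy - 4x - 1 makes the ideal the whole ring: the system is inconsistent.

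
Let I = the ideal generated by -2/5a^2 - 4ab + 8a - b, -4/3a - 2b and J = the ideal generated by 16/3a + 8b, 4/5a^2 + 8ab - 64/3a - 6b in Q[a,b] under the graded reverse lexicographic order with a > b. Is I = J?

Two ideals are equal iff their reduced Gröbner bases coincide (the reduced basis is unique for a fixed ordering).
Buchberger on the first generating set:
f_1 = -2/5a^2 - 4ab + 8a - b, LT = a^2.
f_2 = -4/3a - 2b, LT = a.

S(f_1,f_2): lcm = a^2. S = 17/2ab - 20a + 5/2b.
  reduce S modulo (f_1, f_2):
  remainder -51/4b^2 + 65/2b ≠ 0; add g_3 = -51/4b^2 + 65/2b to the basis.

The other S-polynomials (S(f_1,g_3), S(f_2,g_3)) all reduce to 0 modulo the current basis, so we have a Gröbner basis.
Inter-reduce: drop elements whose leading term is divisible by another's, tail-reduce, and make monic.
Reduced Gröbner basis: {b^2 - 130/51b, a + 3/2b}.

Buchberger on the second generating set:
h_1 = 16/3a + 8b, LT = a.
h_2 = 4/5a^2 + 8ab - 64/3a - 6b, LT = a^2.

S(h_1,h_2): lcm = a^2. S = -17/2ab + 80/3a + 15/2b.
  reduce S modulo (h_1, h_2):
  remainder 51/4b^2 - 65/2b ≠ 0; add k_3 = 51/4b^2 - 65/2b to the basis.

The other S-polynomials (S(h_1,k_3), S(h_2,k_3)) all reduce to 0 modulo the current basis, so we have a Gröbner basis.
Inter-reduce: drop elements whose leading term is divisible by another's, tail-reduce, and make monic.
Reduced Gröbner basis: {b^2 - 130/51b, a + 3/2b}.

These coincide, so the ideals are equal.

Yes, the ideals are equal.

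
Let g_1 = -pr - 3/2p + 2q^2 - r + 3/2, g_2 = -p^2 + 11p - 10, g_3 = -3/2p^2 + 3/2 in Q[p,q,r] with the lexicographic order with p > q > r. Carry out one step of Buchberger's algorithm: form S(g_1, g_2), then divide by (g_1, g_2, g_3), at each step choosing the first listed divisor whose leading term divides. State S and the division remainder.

lcm(LM(g_1), LM(g_2)) = p^2r.
S = (lcm/LT(g_1))·g_1 − (lcm/LT(g_2))·g_2 = 3/2p^2 - 2pq^2 + 12pr - 3/2p - 10r.
Reduce S modulo (g_1, g_2, g_3) in that order:
  leading term p^2: subtract (-3/2)·g_2 from 3/2p^2 - 2pq^2 + 12pr - 3/2p - 10r → -2pq^2 + 12pr + 15p - 10r - 15
  leading term pq^2: no divisor's leading term divides it; move -2pq^2 to the remainder.
  leading term pr: subtract (-12)·g_1 from 12pr + 15p - 10r - 15 → -3p + 24q^2 - 22r + 3
  leading term p: no divisor's leading term divides it; move -3p to the remainder.
  leading term q^2: no divisor's leading term divides it; move 24q^2 to the remainder.
  leading term r: no divisor's leading term divides it; move -22r to the remainder.
  leading term 1: no divisor's leading term divides it; move 3 to the remainder.
The remainder -2pq^2 - 3p + 24q^2 - 22r + 3 is nonzero, so it would be added as the next basis element.

S(g_1, g_2) = 3/2p^2 - 2pq^2 + 12pr - 3/2p - 10r; remainder on division = -2pq^2 - 3p + 24q^2 - 22r + 3.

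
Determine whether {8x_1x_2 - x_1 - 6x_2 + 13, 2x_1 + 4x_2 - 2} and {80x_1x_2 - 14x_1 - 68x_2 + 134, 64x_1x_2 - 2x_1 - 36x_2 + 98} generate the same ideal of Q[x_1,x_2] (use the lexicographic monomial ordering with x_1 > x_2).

Equality of ideals is decidable: compute both reduced Gröbner bases (unique for the ordering) and check whether they agree.
Buchberger on the first generating set:
f_1 = 8x_1x_2 - x_1 - 6x_2 + 13, LT = x_1x_2.
f_2 = 2x_1 + 4x_2 - 2, LT = x_1.

S(f_1,f_2): lcm = x_1x_2. S = -1/8x_1 - 2x_2^2 + 1/4x_2 + 13/8.
  leading term x_1: subtract (-1/16)·f_2 from -1/8x_1 - 2x_2^2 + 1/4x_2 + 13/8 → -2x_2^2 + 1/2x_2 + 3/2
  leading term x_2^2: no divisor's leading term divides it; move -2x_2^2 to the remainder.
  leading term x_2: no divisor's leading term divides it; move 1/2x_2 to the remainder.
  leading term 1: no divisor's leading term divides it; move 3/2 to the remainder.
  remainder -2x_2^2 + 1/2x_2 + 3/2 ≠ 0; add g_3 = -2x_2^2 + 1/2x_2 + 3/2 to the basis.

The other S-polynomials (S(f_1,g_3), S(f_2,g_3)) all reduce to 0 modulo the current basis, so we have a Gröbner basis.
Inter-reduce: drop elements whose leading term is divisible by another's, tail-reduce, and make monic.
Reduced Gröbner basis: {x_1 + 2x_2 - 1, x_2^2 - 1/4x_2 - 3/4}.

Buchberger on the second generating set:
h_1 = 80x_1x_2 - 14x_1 - 68x_2 + 134, LT = x_1x_2.
h_2 = 64x_1x_2 - 2x_1 - 36x_2 + 98, LT = x_1x_2.

S(h_1,h_2): lcm = x_1x_2. S = -23/160x_1 - 23/80x_2 + 23/160.
  leading term x_1: no divisor's leading term divides it; move -23/160x_1 to the remainder.
  leading term x_2: no divisor's leading term divides it; move -23/80x_2 to the remainder.
  leading term 1: no divisor's leading term divides it; move 23/160 to the remainder.
  remainder -23/160x_1 - 23/80x_2 + 23/160 ≠ 0; add k_3 = -23/160x_1 - 23/80x_2 + 23/160 to the basis.

S(h_1,k_3): lcm = x_1x_2. S = -7/40x_1 - 2x_2^2 + 3/20x_2 + 67/40.
  leading term x_1: subtract (28/23)·k_3 from -7/40x_1 - 2x_2^2 + 3/20x_2 + 67/40 → -2x_2^2 + 1/2x_2 + 3/2
  leading term x_2^2: no divisor's leading term divides it; move -2x_2^2 to the remainder.
  leading term x_2: no divisor's leading term divides it; move 1/2x_2 to the remainder.
  leading term 1: no divisor's leading term divides it; move 3/2 to the remainder.
  remainder -2x_2^2 + 1/2x_2 + 3/2 ≠ 0; add k_4 = -2x_2^2 + 1/2x_2 + 3/2 to the basis.

The other S-polynomials (S(h_2,k_3), S(h_1,k_4), S(h_2,k_4), S(k_3,k_4)) all reduce to 0 modulo the current basis, so we have a Gröbner basis.
Inter-reduce: drop elements whose leading term is divisible by another's, tail-reduce, and make monic.
Reduced Gröbner basis: {x_1 + 2x_2 - 1, x_2^2 - 1/4x_2 - 3/4}.

Same reduced basis, so the two generating sets span the same ideal.

Yes, the ideals are equal.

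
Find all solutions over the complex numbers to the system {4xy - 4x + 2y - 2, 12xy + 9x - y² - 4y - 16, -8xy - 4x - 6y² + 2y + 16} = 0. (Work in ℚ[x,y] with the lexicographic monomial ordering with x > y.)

{(1, 1)}

Compute a lex Gröbner basis by Buchberger's algorithm.
f_1 = 4xy - 4x + 2y - 2, LT = xy.
f_2 = 12xy + 9x - y² - 4y - 16, LT = xy.
f_3 = -8xy - 4x - 6y² + 2y + 16, LT = xy.

S(f_1,f_2): lcm = xy. S = -7/4x + 1/12y² + ⅚y + ⅚.
  leading term x: no divisor's leading term divides it; move -7/4x to the remainder.
  leading term y²: no divisor's leading term divides it; move 1/12y² to the remainder.
  leading term y: no divisor's leading term divides it; move ⅚y to the remainder.
  leading term 1: no divisor's leading term divides it; move ⅚ to the remainder.
  remainder -7/4x + 1/12y² + ⅚y + ⅚ ≠ 0; add h_4 = -7/4x + 1/12y² + ⅚y + ⅚ to the basis.

S(f_1,f_3): lcm = xy. S = -3/2x - ¾y² + ¾y + 3/2.
  leading term x: subtract (6/7)·h_4 from -3/2x - ¾y² + ¾y + 3/2 → -23/28y² + 1/28y + 11/14
  leading term y²: no divisor's leading term divides it; move -23/28y² to the remainder.
  leading term y: no divisor's leading term divides it; move 1/28y to the remainder.
  leading term 1: no divisor's leading term divides it; move 11/14 to the remainder.
  remainder -23/28y² + 1/28y + 11/14 ≠ 0; add h_5 = -23/28y² + 1/28y + 11/14 to the basis.

S(f_2,f_3): lcm = xy. S = ¼x - ⅚y² - 1/12y + ⅔.
  leading term x: subtract (-1/7)·h_4 from ¼x - ⅚y² - 1/12y + ⅔ → -23/28y² + 1/28y + 11/14
  leading term y²: subtract (1)·h_5 from -23/28y² + 1/28y + 11/14 → 0
  remainder 0.

S(f_1,h_4): lcm = xy. S = -x + 1/21y³ + 10/21y² + 41/42y - ½.
  leading term x: subtract (4/7)·h_4 from -x + 1/21y³ + 10/21y² + 41/42y - ½ → 1/21y³ + 3/7y² + ½y - 41/42
  leading term y³: subtract (-4/69y)·h_5 from 1/21y³ + 3/7y² + ½y - 41/42 → 208/483y² + 527/966y - 41/42
  leading term y²: subtract (-832/1587)·h_5 from 208/483y² + 527/966y - 41/42 → 597/1058y - 597/1058
  leading term y: no divisor's leading term divides it; move 597/1058y to the remainder.
  leading term 1: no divisor's leading term divides it; move -597/1058 to the remainder.
  remainder 597/1058y - 597/1058 ≠ 0; add h_6 = 597/1058y - 597/1058 to the basis.

S(f_2,h_4): lcm = xy. S = ¾x + 1/21y³ + 11/28y² + 1/7y - 4/3.
  leading term x: subtract (-3/7)·h_4 from ¾x + 1/21y³ + 11/28y² + 1/7y - 4/3 → 1/21y³ + 3/7y² + ½y - 41/42
  leading term y³: subtract (-4/69y)·h_5 from 1/21y³ + 3/7y² + ½y - 41/42 → 208/483y² + 527/966y - 41/42
  leading term y²: subtract (-832/1587)·h_5 from 208/483y² + 527/966y - 41/42 → 597/1058y - 597/1058
  leading term y: subtract (1)·h_6 from 597/1058y - 597/1058 → 0
  remainder 0.

S(f_3,h_4): lcm = xy. S = ½x + 1/21y³ + 103/84y² + 19/84y - 2.
  leading term x: subtract (-2/7)·h_4 from ½x + 1/21y³ + 103/84y² + 19/84y - 2 → 1/21y³ + 5/4y² + 13/28y - 37/21
  leading term y³: subtract (-4/69y)·h_5 from 1/21y³ + 5/4y² + 13/28y - 37/21 → 2419/1932y² + 985/1932y - 37/21
  leading term y²: subtract (-2419/1587)·h_5 from 2419/1932y² + 985/1932y - 37/21 → 597/1058y - 597/1058
  leading term y: subtract (1)·h_6 from 597/1058y - 597/1058 → 0
  remainder 0.

S(f_1,h_5): lcm = xy². S = -22/23xy + 22/23x + ½y² - ½y.
  leading term xy: subtract (-11/46)·f_1 from -22/23xy + 22/23x + ½y² - ½y → ½y² - 1/46y - 11/23
  leading term y²: subtract (-14/23)·h_5 from ½y² - 1/46y - 11/23 → 0
  remainder 0.

S(f_2,h_5): lcm = xy². S = 73/92xy + 22/23x - 1/12y³ - ⅓y² - 4/3y.
  leading term xy: subtract (73/368)·f_1 from 73/92xy + 22/23x - 1/12y³ - ⅓y² - 4/3y → 7/4x - 1/12y³ - ⅓y² - 955/552y + 73/184
  leading term x: subtract (-1)·h_4 from 7/4x - 1/12y³ - ⅓y² - 955/552y + 73/184 → -1/12y³ - ¼y² - 165/184y + 679/552
  leading term y³: subtract (7/69y)·h_5 from -1/12y³ - ¼y² - 165/184y + 679/552 → -35/138y² - 539/552y + 679/552
  leading term y²: subtract (490/1587)·h_5 from -35/138y² - 539/552y + 679/552 → -4179/4232y + 4179/4232
  leading term y: subtract (-7/4)·h_6 from -4179/4232y + 4179/4232 → 0
  remainder 0.

S(f_3,h_5): lcm = xy². S = 25/46xy + 22/23x + ¾y³ - ¼y² - 2y.
  leading term xy: subtract (25/184)·f_1 from 25/46xy + 22/23x + ¾y³ - ¼y² - 2y → 3/2x + ¾y³ - ¼y² - 209/92y + 25/92
  leading term x: subtract (-6/7)·h_4 from 3/2x + ¾y³ - ¼y² - 209/92y + 25/92 → ¾y³ - 5/28y² - 1003/644y + 635/644
  leading term y³: subtract (-21/23y)·h_5 from ¾y³ - 5/28y² - 1003/644y + 635/644 → -47/322y² - 541/644y + 635/644
  leading term y²: subtract (94/529)·h_5 from -47/322y² - 541/644y + 635/644 → -1791/2116y + 1791/2116
  leading term y: subtract (-3/2)·h_6 from -1791/2116y + 1791/2116 → 0
  remainder 0.

S(h_4,h_5): leading monomials are coprime, so the S-polynomial reduces to 0 (Buchberger's first criterion).
S(f_1,h_6): lcm = xy. S = ½y - ½.
  leading term y: subtract (529/597)·h_6 from ½y - ½ → 0
  remainder 0.

S(f_2,h_6): lcm = xy. S = 7/4x - 1/12y² - ⅓y - 4/3.
  leading term x: subtract (-1)·h_4 from 7/4x - 1/12y² - ⅓y - 4/3 → ½y - ½
  leading term y: subtract (529/597)·h_6 from ½y - ½ → 0
  remainder 0.

S(f_3,h_6): lcm = xy. S = 3/2x + ¾y² - ¼y - 2.
  leading term x: subtract (-6/7)·h_4 from 3/2x + ¾y² - ¼y - 2 → 23/28y² + 13/28y - 9/7
  leading term y²: subtract (-1)·h_5 from 23/28y² + 13/28y - 9/7 → ½y - ½
  leading term y: subtract (529/597)·h_6 from ½y - ½ → 0
  remainder 0.

S(h_4,h_6): leading monomials are coprime, so the S-polynomial reduces to 0 (Buchberger's first criterion).
S(h_5,h_6): lcm = y². S = 22/23y - 22/23.
  leading term y: subtract (1012/597)·h_6 from 22/23y - 22/23 → 0
  remainder 0.

Every S-polynomial of the final basis reduces to 0, so we have a Gröbner basis.
Inter-reduce: drop elements whose leading term is divisible by another's, tail-reduce, and make monic.
Reduced Gröbner basis: {x - 1, y - 1}.

The lex basis is triangular: the last element involves only y. Solving y - 1 = 0 gives y ∈ {1}; substituting each value into the earlier elements determines the remaining variables.
  y = 1: the earlier basis element becomes x - 1 = 0, giving x = 1 — point (1, 1).
Substituting each solution back into the original system confirms all equations vanish.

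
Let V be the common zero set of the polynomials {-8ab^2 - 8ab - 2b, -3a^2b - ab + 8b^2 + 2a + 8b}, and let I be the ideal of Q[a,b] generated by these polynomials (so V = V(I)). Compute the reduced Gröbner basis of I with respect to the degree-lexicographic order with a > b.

f_1 = -8ab^2 - 8ab - 2b, LT = ab^2.
f_2 = -3a^2b - ab + 8b^2 + 2a + 8b, LT = a^2b.

S(f_1,f_2): lcm = a^2b^2. S = a^2b - 1/3ab^2 + 8/3b^3 + 11/12ab + 8/3b^2.
  reduce S modulo (f_1, f_2):
  remainder 8/3b^3 + 11/12ab + 16/3b^2 + 2/3a + 11/4b ≠ 0; add g_3 = 8/3b^3 + 11/12ab + 16/3b^2 + 2/3a + 11/4b to the basis.

S(f_1,g_3): lcm = ab^3. S = -11/32a^2b - ab^2 - 1/4a^2 - 33/32ab + 1/4b^2.
  reduce S modulo (f_1, f_2, g_3):
  remainder -1/4a^2 + 1/12ab - 2/3b^2 - 11/48a - 2/3b ≠ 0; add g_4 = -1/4a^2 + 1/12ab - 2/3b^2 - 11/48a - 2/3b to the basis.

The other S-polynomials (S(f_2,g_3), S(f_1,g_4), S(f_2,g_4), S(g_3,g_4)) all reduce to 0 modulo the current basis, so we have a Gröbner basis.
Inter-reduce: drop elements whose leading term is divisible by another's, tail-reduce, and make monic.

G = {ab^2 + ab + 1/4b, b^3 + 11/32ab + 2b^2 + 1/4a + 33/32b, a^2 - 1/3ab + 8/3b^2 + 11/12a + 8/3b}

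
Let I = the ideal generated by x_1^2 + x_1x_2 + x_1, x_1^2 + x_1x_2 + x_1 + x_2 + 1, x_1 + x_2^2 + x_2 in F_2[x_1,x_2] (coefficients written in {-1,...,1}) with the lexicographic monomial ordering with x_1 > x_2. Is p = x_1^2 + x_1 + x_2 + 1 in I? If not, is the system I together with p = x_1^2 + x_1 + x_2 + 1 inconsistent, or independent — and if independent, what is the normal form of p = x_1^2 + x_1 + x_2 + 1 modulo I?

First compute the reduced Gröbner basis of I by Buchberger's algorithm.
f_1 = x_1^2 + x_1x_2 + x_1, LT = x_1^2.
f_2 = x_1^2 + x_1x_2 + x_1 + x_2 + 1, LT = x_1^2.
f_3 = x_1 + x_2^2 + x_2, LT = x_1.

S(f_1,f_2): lcm = x_1^2. S = x_2 + 1.
  leading term x_2: no divisor's leading term divides it; move x_2 to the remainder.
  leading term 1: no divisor's leading term divides it; move 1 to the remainder.
  remainder x_2 + 1 ≠ 0; add h_4 = x_2 + 1 to the basis.

The other S-polynomials (S(f_1,f_3), S(f_2,f_3), S(f_1,h_4), S(f_2,h_4), S(f_3,h_4)) all reduce to 0 modulo the current basis, so we have a Gröbner basis.
Inter-reduce: drop elements whose leading term is divisible by another's, tail-reduce, and make monic.
Reduced Gröbner basis: {x_1, x_2 + 1}.
Label its elements g_1 = x_1, g_2 = x_2 + 1.

Reduce p = x_1^2 + x_1 + x_2 + 1 modulo G:
  leading term x_1^2: subtract (x_1)·g_1 from x_1^2 + x_1 + x_2 + 1 → x_1 + x_2 + 1
  leading term x_1: subtract (1)·g_1 from x_1 + x_2 + 1 → x_2 + 1
  leading term x_2: subtract (1)·g_2 from x_2 + 1 → 0
  normal form = 0.
Since the normal form is 0, p ∈ I.

x_1^2 + x_1 + x_2 + 1 lies in I (it reduces to 0).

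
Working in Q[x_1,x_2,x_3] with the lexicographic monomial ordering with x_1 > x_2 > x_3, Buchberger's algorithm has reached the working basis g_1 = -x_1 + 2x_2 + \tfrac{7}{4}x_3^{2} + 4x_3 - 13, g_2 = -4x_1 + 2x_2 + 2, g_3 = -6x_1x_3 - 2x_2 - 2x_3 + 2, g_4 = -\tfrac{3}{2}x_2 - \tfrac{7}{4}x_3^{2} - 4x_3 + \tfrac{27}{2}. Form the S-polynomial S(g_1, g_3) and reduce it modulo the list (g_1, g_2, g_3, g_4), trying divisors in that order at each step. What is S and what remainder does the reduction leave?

lcm(LM(g_1), LM(g_3)) = x_1x_3.
S = (lcm/LT(g_1))·g_1 − (lcm/LT(g_3))·g_3 = -2x_2x_3 - \tfrac{1}{3}x_2 - \tfrac{7}{4}x_3^{3} - 4x_3^{2} + \tfrac{38}{3}x_3 + \tfrac{1}{3}.
Reduce S modulo (g_1, g_2, g_3, g_4) in that order:
  leading term x_2x_3: subtract (\tfrac{4}{3}x_3)·g_4 from -2x_2x_3 - \tfrac{1}{3}x_2 - \tfrac{7}{4}x_3^{3} - 4x_3^{2} + \tfrac{38}{3}x_3 + \tfrac{1}{3} → -\tfrac{1}{3}x_2 + \tfrac{7}{12}x_3^{3} + \tfrac{4}{3}x_3^{2} - \tfrac{16}{3}x_3 + \tfrac{1}{3}
  leading term x_2: subtract (\tfrac{2}{9})·g_4 from -\tfrac{1}{3}x_2 + \tfrac{7}{12}x_3^{3} + \tfrac{4}{3}x_3^{2} - \tfrac{16}{3}x_3 + \tfrac{1}{3} → \tfrac{7}{12}x_3^{3} + \tfrac{31}{18}x_3^{2} - \tfrac{40}{9}x_3 - \tfrac{8}{3}
  leading term x_3^{3}: no divisor's leading term divides it; move \tfrac{7}{12}x_3^{3} to the remainder.
  leading term x_3^{2}: no divisor's leading term divides it; move \tfrac{31}{18}x_3^{2} to the remainder.
  leading term x_3: no divisor's leading term divides it; move -\tfrac{40}{9}x_3 to the remainder.
  leading term 1: no divisor's leading term divides it; move -\tfrac{8}{3} to the remainder.
The remainder \tfrac{7}{12}x_3^{3} + \tfrac{31}{18}x_3^{2} - \tfrac{40}{9}x_3 - \tfrac{8}{3} is nonzero, so it would be added as the next basis element.

S(g_1, g_3) = -2x_2x_3 - \tfrac{1}{3}x_2 - \tfrac{7}{4}x_3^{3} - 4x_3^{2} + \tfrac{38}{3}x_3 + \tfrac{1}{3}; remainder on division = \tfrac{7}{12}x_3^{3} + \tfrac{31}{18}x_3^{2} - \tfrac{40}{9}x_3 - \tfrac{8}{3}.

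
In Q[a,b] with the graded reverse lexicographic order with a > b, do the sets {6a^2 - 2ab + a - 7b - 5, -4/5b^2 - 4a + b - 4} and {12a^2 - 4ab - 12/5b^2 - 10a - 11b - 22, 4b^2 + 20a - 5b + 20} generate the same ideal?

Yes, the ideals are equal.

For a fixed monomial order, each ideal has a unique reduced Gröbner basis; comparing bases decides equality.
Buchberger on the first generating set:
f_1 = 6a^2 - 2ab + a - 7b - 5, LT = a^2.
f_2 = -4/5b^2 - 4a + b - 4, LT = b^2.

The S-polynomials (S(f_1,f_2)) all reduce to 0 modulo the current basis, so we have a Gröbner basis.
Inter-reduce: drop elements whose leading term is divisible by another's, tail-reduce, and make monic.
Reduced Gröbner basis: {a^2 - 1/3ab + 1/6a - 7/6b - 5/6, b^2 + 5a - 5/4b + 5}.

Buchberger on the second generating set:
h_1 = 12a^2 - 4ab - 12/5b^2 - 10a - 11b - 22, LT = a^2.
h_2 = 4b^2 + 20a - 5b + 20, LT = b^2.

The S-polynomials (S(h_1,h_2)) all reduce to 0 modulo the current basis, so we have a Gröbner basis.
Inter-reduce: drop elements whose leading term is divisible by another's, tail-reduce, and make monic.
Reduced Gröbner basis: {a^2 - 1/3ab + 1/6a - 7/6b - 5/6, b^2 + 5a - 5/4b + 5}.

The two bases agree; hence the ideals are identical.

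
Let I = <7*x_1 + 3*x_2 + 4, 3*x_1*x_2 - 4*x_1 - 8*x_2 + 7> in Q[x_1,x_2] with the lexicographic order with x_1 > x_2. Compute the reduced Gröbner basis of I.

f_1 = 7*x_1 + 3*x_2 + 4, LT = x_1.
f_2 = 3*x_1*x_2 - 4*x_1 - 8*x_2 + 7, LT = x_1*x_2.

S(f_1,f_2): lcm = x_1*x_2. S = 4/3*x_1 + 3/7*x_2**2 + 68/21*x_2 - 7/3.
  reduce S modulo (f_1, f_2):
  remainder 3/7*x_2**2 + 8/3*x_2 - 65/21 ≠ 0; add g_3 = 3/7*x_2**2 + 8/3*x_2 - 65/21 to the basis.

The other S-polynomials (S(f_1,g_3), S(f_2,g_3)) all reduce to 0 modulo the current basis, so we have a Gröbner basis.
Inter-reduce: drop elements whose leading term is divisible by another's, tail-reduce, and make monic.

G = {x_1 + 3/7*x_2 + 4/7, x_2**2 + 56/9*x_2 - 65/9}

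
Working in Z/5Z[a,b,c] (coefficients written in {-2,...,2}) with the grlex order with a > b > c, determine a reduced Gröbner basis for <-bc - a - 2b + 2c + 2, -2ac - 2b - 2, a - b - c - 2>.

Buchberger's algorithm terminates because the ascending chain of leading-term ideals stabilizes.

f_1 = -bc - a - 2b + 2c + 2, LT = bc.
f_2 = -2ac - 2b - 2, LT = ac.
f_3 = a - b - c - 2, LT = a.

S(f_1,f_2): lcm = abc. S = a^2 + 2ab - 2ac - b^2 - 2a - b.
  leading term a^2: subtract (a)·f_3 from a^2 + 2ab - 2ac - b^2 - 2a - b → -2ab - ac - b^2 - b
  leading term ab: subtract (-2b)·f_3 from -2ab - ac - b^2 - b → -ac + 2b^2 - 2bc
  leading term ac: subtract (-2)·f_2 from -ac + 2b^2 - 2bc → 2b^2 - 2bc + b + 1
  leading term b^2: no divisor's leading term divides it; move 2b^2 to the remainder.
  leading term bc: subtract (2)·f_1 from -2bc + b + 1 → 2a + c + 2
  leading term a: subtract (2)·f_3 from 2a + c + 2 → 2b - 2c + 1
  leading term b: no divisor's leading term divides it; move 2b to the remainder.
  leading term c: no divisor's leading term divides it; move -2c to the remainder.
  leading term 1: no divisor's leading term divides it; move 1 to the remainder.
  remainder 2b^2 + 2b - 2c + 1 ≠ 0; add g_4 = 2b^2 + 2b - 2c + 1 to the basis.

S(f_1,f_3): leading monomials are coprime, so the S-polynomial reduces to 0 (Buchberger's first criterion).
S(f_2,f_3): lcm = ac. S = bc + c^2 + b + 2c + 1.
  leading term bc: subtract (-1)·f_1 from bc + c^2 + b + 2c + 1 → c^2 - a - b - c - 2
  leading term c^2: no divisor's leading term divides it; move c^2 to the remainder.
  leading term a: subtract (-1)·f_3 from -a - b - c - 2 → -2b - 2c + 1
  leading term b: no divisor's leading term divides it; move -2b to the remainder.
  leading term c: no divisor's leading term divides it; move -2c to the remainder.
  leading term 1: no divisor's leading term divides it; move 1 to the remainder.
  remainder c^2 - 2b - 2c + 1 ≠ 0; add g_5 = c^2 - 2b - 2c + 1 to the basis.

S(f_1,g_4): lcm = b^2c. S = ab + 2b^2 + 2bc + c^2 - 2b + 2c.
  leading term ab: subtract (b)·f_3 from ab + 2b^2 + 2bc + c^2 - 2b + 2c → -2b^2 - 2bc + c^2 + 2c
  leading term b^2: subtract (-1)·g_4 from -2b^2 - 2bc + c^2 + 2c → -2bc + c^2 + 2b + 1
  leading term bc: subtract (2)·f_1 from -2bc + c^2 + 2b + 1 → c^2 + 2a + b + c + 2
  leading term c^2: subtract (1)·g_5 from c^2 + 2a + b + c + 2 → 2a - 2b - 2c + 1
  leading term a: subtract (2)·f_3 from 2a - 2b - 2c + 1 → 0
  remainder 0.

S(f_2,g_4): leading monomials are coprime, so the S-polynomial reduces to 0 (Buchberger's first criterion).
S(f_3,g_4): leading monomials are coprime, so the S-polynomial reduces to 0 (Buchberger's first criterion).
S(f_1,g_5): lcm = bc^2. S = ac + 2b^2 - bc - 2c^2 - b - 2c.
  leading term ac: subtract (2)·f_2 from ac + 2b^2 - bc - 2c^2 - b - 2c → 2b^2 - bc - 2c^2 - 2b - 2c - 1
  leading term b^2: subtract (1)·g_4 from 2b^2 - bc - 2c^2 - 2b - 2c - 1 → -bc - 2c^2 + b - 2
  leading term bc: subtract (1)·f_1 from -bc - 2c^2 + b - 2 → -2c^2 + a - 2b - 2c + 1
  leading term c^2: subtract (-2)·g_5 from -2c^2 + a - 2b - 2c + 1 → a - b - c - 2
  leading term a: subtract (1)·f_3 from a - b - c - 2 → 0
  remainder 0.

S(f_2,g_5): lcm = ac^2. S = 2ab + 2ac + bc - a + c.
  leading term ab: subtract (2b)·f_3 from 2ab + 2ac + bc - a + c → 2ac + 2b^2 - 2bc - a - b + c
  leading term ac: subtract (-1)·f_2 from 2ac + 2b^2 - 2bc - a - b + c → 2b^2 - 2bc - a + 2b + c - 2
  leading term b^2: subtract (1)·g_4 from 2b^2 - 2bc - a + 2b + c - 2 → -2bc - a - 2c + 2
  leading term bc: subtract (2)·f_1 from -2bc - a - 2c + 2 → a - b - c - 2
  leading term a: subtract (1)·f_3 from a - b - c - 2 → 0
  remainder 0.

S(f_3,g_5): leading monomials are coprime, so the S-polynomial reduces to 0 (Buchberger's first criterion).
S(g_4,g_5): leading monomials are coprime, so the S-polynomial reduces to 0 (Buchberger's first criterion).
Every S-polynomial of the final basis reduces to 0, so we have a Gröbner basis.
Inter-reduce: drop elements whose leading term is divisible by another's, tail-reduce, and make monic.

G = {b^2 + b - c - 2, bc - 2b - c, c^2 - 2b - 2c + 1, a - b - c - 2}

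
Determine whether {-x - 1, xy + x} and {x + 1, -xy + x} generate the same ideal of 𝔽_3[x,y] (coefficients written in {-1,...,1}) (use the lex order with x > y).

No, the ideals differ.

Equality of ideals is decidable: compute both reduced Gröbner bases (unique for the ordering) and check whether they agree.
Buchberger on the first generating set:
f_1 = -x - 1, LT = x.
f_2 = xy + x, LT = xy.

S(f_1,f_2): lcm = xy. S = -x + y.
  reduce S modulo (f_1, f_2):
  remainder y + 1 ≠ 0; add g_3 = y + 1 to the basis.

The other S-polynomials (S(f_1,g_3), S(f_2,g_3)) all reduce to 0 modulo the current basis, so we have a Gröbner basis.
Inter-reduce: drop elements whose leading term is divisible by another's, tail-reduce, and make monic.
Reduced Gröbner basis: {x + 1, y + 1}.

Buchberger on the second generating set:
h_1 = x + 1, LT = x.
h_2 = -xy + x, LT = xy.

S(h_1,h_2): lcm = xy. S = x + y.
  reduce S modulo (h_1, h_2):
  remainder y - 1 ≠ 0; add k_3 = y - 1 to the basis.

The other S-polynomials (S(h_1,k_3), S(h_2,k_3)) all reduce to 0 modulo the current basis, so we have a Gröbner basis.
Inter-reduce: drop elements whose leading term is divisible by another's, tail-reduce, and make monic.
Reduced Gröbner basis: {x + 1, y - 1}.

These differ, so the ideals are not equal.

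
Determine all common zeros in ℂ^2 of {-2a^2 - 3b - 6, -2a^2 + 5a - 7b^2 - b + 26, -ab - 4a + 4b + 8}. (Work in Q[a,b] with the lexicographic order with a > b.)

Compute a lex Gröbner basis by Buchberger's algorithm.
f_1 = -2a^2 - 3b - 6, LT = a^2.
f_2 = -2a^2 + 5a - 7b^2 - b + 26, LT = a^2.
f_3 = -ab - 4a + 4b + 8, LT = ab.

S(f_1,f_2): lcm = a^2. S = 5/2a - 7/2b^2 + b + 16.
  reduce S modulo (f_1, f_2, f_3):
  remainder 5/2a - 7/2b^2 + b + 16 ≠ 0; add h_4 = 5/2a - 7/2b^2 + b + 16 to the basis.

S(f_1,f_3): lcm = a^2b. S = -4a^2 + 4ab + 8a + 3/2b^2 + 3b.
  reduce S modulo (f_1, f_2, f_3, h_4):
  remainder -97/10b^2 + 141/5b + 476/5 ≠ 0; add h_5 = -97/10b^2 + 141/5b + 476/5 to the basis.

S(f_2,f_3): lcm = a^2b. S = -4a^2 + 3/2ab + 8a + 7/2b^3 + 1/2b^2 - 13b.
  reduce S modulo (f_1, f_2, f_3, h_4, h_5):
  remainder 674870/9409b + 1349740/9409 ≠ 0; add h_6 = 674870/9409b + 1349740/9409 to the basis.

The other S-polynomials (S(f_1,h_4), S(f_2,h_4), S(f_3,h_4), S(f_1,h_5), S(f_2,h_5), S(f_3,h_5), S(h_4,h_5), S(f_1,h_6), S(f_2,h_6), S(f_3,h_6), S(h_4,h_6), S(h_5,h_6)) all reduce to 0 modulo the current basis, so we have a Gröbner basis.
Inter-reduce: drop elements whose leading term is divisible by another's, tail-reduce, and make monic.
Reduced Gröbner basis: {a, b + 2}.

From the last basis element, b + 2 = 0, so b takes values in {-2}. Each choice, substituted upward through the basis, yields the corresponding point(s) of the solution set.
  b = -2: the earlier basis element becomes a = 0, giving a = 0 — point (0, -2).
Zero-dimensionality of the ideal guarantees finitely many solutions over ℂ.

{(0, -2)}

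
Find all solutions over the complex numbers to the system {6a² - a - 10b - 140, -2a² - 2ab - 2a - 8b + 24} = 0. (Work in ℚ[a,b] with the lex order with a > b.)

{(-4, -4), (-3/4 + sqrt(4161)/12, 15/4 - sqrt(4161)/12), (-sqrt(4161)/12 - 3/4, 15/4 + sqrt(4161)/12)}

Compute a lex Gröbner basis by Buchberger's algorithm.
f_1 = 6a² - a - 10b - 140, LT = a².
f_2 = -2a² - 2ab - 2a - 8b + 24, LT = a².

S(f_1,f_2): lcm = a². S = -ab - 7/6a - 17/3b - 34/3.
  reduce S modulo (f_1, f_2):
  remainder -ab - 7/6a - 17/3b - 34/3 ≠ 0; add h_3 = -ab - 7/6a - 17/3b - 34/3 to the basis.

S(f_1,h_3): lcm = a²b. S = -7/6a² - 35/6ab - 34/3a - 5/3b² - 70/3b.
  reduce S modulo (f_1, f_2, h_3):
  remainder -85/18a - 5/3b² + 70/9b + 350/9 ≠ 0; add h_4 = -85/18a - 5/3b² + 70/9b + 350/9 to the basis.

S(h_3,h_4): lcm = ab. S = 7/6a - 6/17b³ + 28/17b² + 709/51b + 34/3.
  reduce S modulo (f_1, f_2, h_3, h_4):
  remainder -6/17b³ + 21/17b² + 269/17b + 356/17 ≠ 0; add h_5 = -6/17b³ + 21/17b² + 269/17b + 356/17 to the basis.

The other S-polynomials (S(f_2,h_3), S(f_1,h_4), S(f_2,h_4), S(f_1,h_5), S(f_2,h_5), S(h_3,h_5), S(h_4,h_5)) all reduce to 0 modulo the current basis, so we have a Gröbner basis.
Inter-reduce: drop elements whose leading term is divisible by another's, tail-reduce, and make monic.
Reduced Gröbner basis: {a + 6/17b² - 28/17b - 140/17, b³ - 7/2b² - 269/6b - 178/3}.

From the last basis element, b³ - 7/2b² - 269/6b - 178/3 = 0, so b takes values in {-4, 15/4 - sqrt(4161)/12, 15/4 + sqrt(4161)/12}. Each choice, substituted upward through the basis, yields the corresponding point(s) of the solution set.
  b = -4: the earlier basis element becomes a + 4 = 0, giving a = -4 — point (-4, -4).
  b = 15/4 - sqrt(4161)/12: the earlier basis element becomes a - sqrt(4161)/12 + 3/4 = 0, giving a = -3/4 + sqrt(4161)/12 — point (-3/4 + sqrt(4161)/12, 15/4 - sqrt(4161)/12).
  b = 15/4 + sqrt(4161)/12: the earlier basis element becomes a + 3/4 + sqrt(4161)/12 = 0, giving a = -sqrt(4161)/12 - 3/4 — point (-sqrt(4161)/12 - 3/4, 15/4 + sqrt(4161)/12).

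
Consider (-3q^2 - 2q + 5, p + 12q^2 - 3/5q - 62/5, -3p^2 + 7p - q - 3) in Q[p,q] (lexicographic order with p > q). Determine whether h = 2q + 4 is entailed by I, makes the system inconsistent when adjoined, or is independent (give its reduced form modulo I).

First compute the reduced Gröbner basis of I by Buchberger's algorithm.
f_1 = -3q^2 - 2q + 5, LT = q^2.
f_2 = p + 12q^2 - 3/5q - 62/5, LT = p.
f_3 = -3p^2 + 7p - q - 3, LT = p^2.

S(f_1,f_2): leading monomials are coprime, so the S-polynomial reduces to 0 (Buchberger's first criterion).
S(f_1,f_3): leading monomials are coprime, so the S-polynomial reduces to 0 (Buchberger's first criterion).
S(f_2,f_3): lcm = p^2. S = 12pq^2 - 3/5pq - 151/15p - 1/3q - 1.
  leading term pq^2: subtract (-4p)·f_1 from 12pq^2 - 3/5pq - 151/15p - 1/3q - 1 → -43/5pq + 149/15p - 1/3q - 1
  leading term pq: subtract (-43/5q)·f_2 from -43/5pq + 149/15p - 1/3q - 1 → 149/15p + 516/5q^3 - 129/25q^2 - 8023/75q - 1
  leading term p: subtract (149/15)·f_2 from 149/15p + 516/5q^3 - 129/25q^2 - 8023/75q - 1 → 516/5q^3 - 3109/25q^2 - 7576/75q + 9163/75
  leading term q^3: subtract (-172/5q)·f_1 from 516/5q^3 - 3109/25q^2 - 7576/75q + 9163/75 → -4829/25q^2 + 5324/75q + 9163/75
  leading term q^2: subtract (4829/75)·f_1 from -4829/25q^2 + 5324/75q + 9163/75 → 4994/25q - 4994/25
  leading term q: no divisor's leading term divides it; move 4994/25q to the remainder.
  leading term 1: no divisor's leading term divides it; move -4994/25 to the remainder.
  remainder 4994/25q - 4994/25 ≠ 0; add k_4 = 4994/25q - 4994/25 to the basis.

S(f_1,k_4): lcm = q^2. S = 5/3q - 5/3.
  leading term q: subtract (125/14982)·k_4 from 5/3q - 5/3 → 0
  remainder 0.

S(f_2,k_4): leading monomials are coprime, so the S-polynomial reduces to 0 (Buchberger's first criterion).
S(f_3,k_4): leading monomials are coprime, so the S-polynomial reduces to 0 (Buchberger's first criterion).
Every S-polynomial of the final basis reduces to 0, so we have a Gröbner basis.
Inter-reduce: drop elements whose leading term is divisible by another's, tail-reduce, and make monic.
Reduced Gröbner basis: {p - 1, q - 1}.
Label its elements g_1 = p - 1, g_2 = q - 1.

Reduce h = 2q + 4 modulo G:
  leading term q: subtract (2)·g_2 from 2q + 4 → 6
  leading term 1: no divisor's leading term divides it; move 6 to the remainder.
  normal form = 6.
The normal form is nonzero, so h ∉ I. Since h minus its normal form lies in I, I + (h) = I + (r) where r = 6; decide whether this ideal is the whole ring.
Here r = 6 is a nonzero constant, hence a unit: 1 ∈ I + (h), the Gröbner basis of I + (h) is {1}, and the enlarged system has no common solution — adjoining h is inconsistent.

Adjoining 2q + 4 makes the ideal the whole ring: the system is inconsistent.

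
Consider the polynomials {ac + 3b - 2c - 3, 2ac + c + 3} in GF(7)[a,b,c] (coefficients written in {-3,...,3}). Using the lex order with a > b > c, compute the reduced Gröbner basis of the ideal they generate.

The reduced Gröbner basis is the canonical form of the ideal for this ordering.

f_1 = ac + 3b - 2c - 3, LT = ac.
f_2 = 2ac + c + 3, LT = ac.

S(f_1,f_2): lcm = ac. S = 3b + c - 1.
  leading term b: no divisor's leading term divides it; move 3b to the remainder.
  leading term c: no divisor's leading term divides it; move c to the remainder.
  leading term 1: no divisor's leading term divides it; move -1 to the remainder.
  remainder 3b + c - 1 ≠ 0; add g_3 = 3b + c - 1 to the basis.

The other S-polynomials (S(f_1,g_3), S(f_2,g_3)) all reduce to 0 modulo the current basis, so we have a Gröbner basis.
Inter-reduce: drop elements whose leading term is divisible by another's, tail-reduce, and make monic.

G = {ac - 3c - 2, b - 2c + 2}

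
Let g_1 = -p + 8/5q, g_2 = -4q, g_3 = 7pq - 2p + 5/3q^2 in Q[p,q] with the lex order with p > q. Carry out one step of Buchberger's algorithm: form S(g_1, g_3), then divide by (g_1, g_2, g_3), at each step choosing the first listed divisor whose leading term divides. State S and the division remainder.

S(g_1, g_3) = 2/7p - 193/105q^2; remainder on division = 0.

lcm(LM(g_1), LM(g_3)) = pq.
S = (lcm/LT(g_1))·g_1 − (lcm/LT(g_3))·g_3 = 2/7p - 193/105q^2.
Reduce S modulo (g_1, g_2, g_3) in that order:
  leading term p: subtract (-2/7)·g_1 from 2/7p - 193/105q^2 → -193/105q^2 + 16/35q
  leading term q^2: subtract (193/420q)·g_2 from -193/105q^2 + 16/35q → 16/35q
  leading term q: subtract (-4/35)·g_2 from 16/35q → 0
The remainder is 0, so this S-polynomial contributes no new basis element.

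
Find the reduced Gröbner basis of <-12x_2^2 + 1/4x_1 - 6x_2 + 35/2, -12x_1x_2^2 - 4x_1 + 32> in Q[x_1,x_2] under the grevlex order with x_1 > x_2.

f_1 = -12x_2^2 + 1/4x_1 - 6x_2 + 35/2, LT = x_2^2.
f_2 = -12x_1x_2^2 - 4x_1 + 32, LT = x_1x_2^2.

S(f_1,f_2): lcm = x_1x_2^2. S = -1/48x_1^2 + 1/2x_1x_2 - 43/24x_1 + 8/3.
  leading term x_1^2: no divisor's leading term divides it; move -1/48x_1^2 to the remainder.
  leading term x_1x_2: no divisor's leading term divides it; move 1/2x_1x_2 to the remainder.
  leading term x_1: no divisor's leading term divides it; move -43/24x_1 to the remainder.
  leading term 1: no divisor's leading term divides it; move 8/3 to the remainder.
  remainder -1/48x_1^2 + 1/2x_1x_2 - 43/24x_1 + 8/3 ≠ 0; add g_3 = -1/48x_1^2 + 1/2x_1x_2 - 43/24x_1 + 8/3 to the basis.

The other S-polynomials (S(f_1,g_3), S(f_2,g_3)) all reduce to 0 modulo the current basis, so we have a Gröbner basis.
Inter-reduce: drop elements whose leading term is divisible by another's, tail-reduce, and make monic.

G = {x_1^2 - 24x_1x_2 + 86x_1 - 128, x_2^2 - 1/48x_1 + 1/2x_2 - 35/24}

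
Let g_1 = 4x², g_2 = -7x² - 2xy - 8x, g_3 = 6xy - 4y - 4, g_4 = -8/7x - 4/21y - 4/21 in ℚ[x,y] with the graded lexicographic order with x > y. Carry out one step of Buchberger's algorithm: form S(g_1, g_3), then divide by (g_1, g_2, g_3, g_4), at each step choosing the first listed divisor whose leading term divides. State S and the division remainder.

S(g_1, g_3) = ⅔xy + ⅔x; remainder on division = ⅓y + ⅓.

lcm(LM(g_1), LM(g_3)) = x²y.
S = (lcm/LT(g_1))·g_1 − (lcm/LT(g_3))·g_3 = ⅔xy + ⅔x.
Reduce S modulo (g_1, g_2, g_3, g_4) in that order:
  leading term xy: subtract (1/9)·g_3 from ⅔xy + ⅔x → ⅔x + 4/9y + 4/9
  leading term x: subtract (-7/12)·g_4 from ⅔x + 4/9y + 4/9 → ⅓y + ⅓
  leading term y: no divisor's leading term divides it; move ⅓y to the remainder.
  leading term 1: no divisor's leading term divides it; move ⅓ to the remainder.
The remainder ⅓y + ⅓ is nonzero, so it would be added as the next basis element.
This is the inner loop of Buchberger's algorithm — each nonzero remainder becomes a new basis element.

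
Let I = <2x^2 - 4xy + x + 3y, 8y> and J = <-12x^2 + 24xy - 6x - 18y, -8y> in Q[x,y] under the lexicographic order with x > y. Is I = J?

Equality of ideals is decidable: compute both reduced Gröbner bases (unique for the ordering) and check whether they agree.
Buchberger on the first generating set:
f_1 = 2x^2 - 4xy + x + 3y, LT = x^2.
f_2 = 8y, LT = y.

The S-polynomials (S(f_1,f_2)) all reduce to 0 modulo the current basis, so we have a Gröbner basis.
Inter-reduce: drop elements whose leading term is divisible by another's, tail-reduce, and make monic.
Reduced Gröbner basis: {x^2 + 1/2x, y}.

Buchberger on the second generating set:
h_1 = -12x^2 + 24xy - 6x - 18y, LT = x^2.
h_2 = -8y, LT = y.

The S-polynomials (S(h_1,h_2)) all reduce to 0 modulo the current basis, so we have a Gröbner basis.
Inter-reduce: drop elements whose leading term is divisible by another's, tail-reduce, and make monic.
Reduced Gröbner basis: {x^2 + 1/2x, y}.

The two bases agree; hence the ideals are identical.

Yes, the ideals are equal.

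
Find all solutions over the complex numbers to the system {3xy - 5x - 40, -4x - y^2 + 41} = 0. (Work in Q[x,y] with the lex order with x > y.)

{(4, 5), (25/9 + 5*sqrt(61)/9, -5/3 + 2*sqrt(61)/3), (25/9 - 5*sqrt(61)/9, -2*sqrt(61)/3 - 5/3)}

Compute a lex Gröbner basis by Buchberger's algorithm.
f_1 = 3xy - 5x - 40, LT = xy.
f_2 = -4x - y^2 + 41, LT = x.

S(f_1,f_2): lcm = xy. S = -5/3x - 1/4y^3 + 41/4y - 40/3.
  reduce S modulo (f_1, f_2):
  remainder -1/4y^3 + 5/12y^2 + 41/4y - 365/12 ≠ 0; add h_3 = -1/4y^3 + 5/12y^2 + 41/4y - 365/12 to the basis.

The other S-polynomials (S(f_1,h_3), S(f_2,h_3)) all reduce to 0 modulo the current basis, so we have a Gröbner basis.
Inter-reduce: drop elements whose leading term is divisible by another's, tail-reduce, and make monic.
Reduced Gröbner basis: {x + 1/4y^2 - 41/4, y^3 - 5/3y^2 - 41y + 365/3}.

The lex basis is triangular: the last element involves only y. Solving y^3 - 5/3y^2 - 41y + 365/3 = 0 gives y ∈ {5, -5/3 + 2*sqrt(61)/3, -2*sqrt(61)/3 - 5/3}; substituting each value into the earlier elements determines the remaining variables.
  y = 5: the earlier basis element becomes x - 4 = 0, giving x = 4 — point (4, 5).
  y = -5/3 + 2*sqrt(61)/3: the earlier basis element becomes x - 5*sqrt(61)/9 - 25/9 = 0, giving x = 25/9 + 5*sqrt(61)/9 — point (25/9 + 5*sqrt(61)/9, -5/3 + 2*sqrt(61)/3).
  y = -2*sqrt(61)/3 - 5/3: the earlier basis element becomes x - 25/9 + 5*sqrt(61)/9 = 0, giving x = 25/9 - 5*sqrt(61)/9 — point (25/9 - 5*sqrt(61)/9, -2*sqrt(61)/3 - 5/3).
A lex Gröbner basis triangularizes the system, enabling back-substitution.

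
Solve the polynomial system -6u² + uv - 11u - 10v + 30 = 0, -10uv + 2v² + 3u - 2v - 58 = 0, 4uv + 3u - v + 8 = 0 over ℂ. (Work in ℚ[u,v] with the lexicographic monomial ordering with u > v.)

Compute a lex Gröbner basis by Buchberger's algorithm.
f_1 = -6u² + uv - 11u - 10v + 30, LT = u².
f_2 = -10uv + 3u + 2v² - 2v - 58, LT = uv.
f_3 = 4uv + 3u - v + 8, LT = uv.

S(f_1,f_2): lcm = u²v. S = 3/10u² + 1/30uv² + 49/30uv - 29/5u + 5/3v² - 5v.
  leading term u²: subtract (-1/20)·f_1 from 3/10u² + 1/30uv² + 49/30uv - 29/5u + 5/3v² - 5v → 1/30uv² + 101/60uv - 127/20u + 5/3v² - 11/2v + 3/2
  leading term uv²: subtract (-1/300v)·f_2 from 1/30uv² + 101/60uv - 127/20u + 5/3v² - 11/2v + 3/2 → 127/75uv - 127/20u + 1/150v³ + 83/50v² - 427/75v + 3/2
  leading term uv: subtract (-127/750)·f_2 from 127/75uv - 127/20u + 1/150v³ + 83/50v² - 427/75v + 3/2 → -2921/500u + 1/150v³ + 1499/750v² - 754/125v - 6241/750
  leading term u: no divisor's leading term divides it; move -2921/500u to the remainder.
  leading term v³: no divisor's leading term divides it; move 1/150v³ to the remainder.
  leading term v²: no divisor's leading term divides it; move 1499/750v² to the remainder.
  leading term v: no divisor's leading term divides it; move -754/125v to the remainder.
  leading term 1: no divisor's leading term divides it; move -6241/750 to the remainder.
  remainder -2921/500u + 1/150v³ + 1499/750v² - 754/125v - 6241/750 ≠ 0; add h_4 = -2921/500u + 1/150v³ + 1499/750v² - 754/125v - 6241/750 to the basis.

S(f_1,f_3): lcm = u²v. S = -¾u² - ⅙uv² + 25/12uv - 2u + 5/3v² - 5v.
  leading term u²: subtract (⅛)·f_1 from -¾u² - ⅙uv² + 25/12uv - 2u + 5/3v² - 5v → -⅙uv² + 47/24uv - ⅝u + 5/3v² - 15/4v - 15/4
  leading term uv²: subtract (1/60v)·f_2 from -⅙uv² + 47/24uv - ⅝u + 5/3v² - 15/4v - 15/4 → 229/120uv - ⅝u - 1/30v³ + 17/10v² - 167/60v - 15/4
  leading term uv: subtract (-229/1200)·f_2 from 229/120uv - ⅝u - 1/30v³ + 17/10v² - 167/60v - 15/4 → -21/400u - 1/30v³ + 1249/600v² - 633/200v - 8891/600
  leading term u: subtract (105/11684)·h_4 from -21/400u - 1/30v³ + 1249/600v² - 633/200v - 8891/600 → -2341/70104v³ + 72337/35052v² - 72693/23368v - 516791/35052
  leading term v³: no divisor's leading term divides it; move -2341/70104v³ to the remainder.
  leading term v²: no divisor's leading term divides it; move 72337/35052v² to the remainder.
  leading term v: no divisor's leading term divides it; move -72693/23368v to the remainder.
  leading term 1: no divisor's leading term divides it; move -516791/35052 to the remainder.
  remainder -2341/70104v³ + 72337/35052v² - 72693/23368v - 516791/35052 ≠ 0; add h_5 = -2341/70104v³ + 72337/35052v² - 72693/23368v - 516791/35052 to the basis.

S(f_2,f_3): lcm = uv. S = -21/20u - ⅕v² + 9/20v + 19/5.
  leading term u: subtract (525/2921)·h_4 from -21/20u - ⅕v² + 9/20v + 19/5 → -7/5842v³ - 3267/5842v² + 17925/11684v + 30937/5842
  leading term v³: subtract (84/2341)·h_5 from -7/5842v³ - 3267/5842v² + 17925/11684v + 30937/5842 → -2965/4682v² + 15411/9364v + 27271/4682
  leading term v²: no divisor's leading term divides it; move -2965/4682v² to the remainder.
  leading term v: no divisor's leading term divides it; move 15411/9364v to the remainder.
  leading term 1: no divisor's leading term divides it; move 27271/4682 to the remainder.
  remainder -2965/4682v² + 15411/9364v + 27271/4682 ≠ 0; add h_6 = -2965/4682v² + 15411/9364v + 27271/4682 to the basis.

S(f_1,h_4): lcm = u². S = 10/8763uv³ + 2998/8763uv² - 21017/17526uv + 2389/5842u + 5/3v - 5.
  leading term uv³: subtract (-1/8763v²)·f_2 from 10/8763uv³ + 2998/8763uv² - 21017/17526uv + 2389/5842u + 5/3v - 5 → 3001/8763uv² - 21017/17526uv + 2389/5842u + 2/8763v⁴ - 2/8763v³ - 58/8763v² + 5/3v - 5
  leading term uv²: subtract (-3001/87630v)·f_2 from 3001/8763uv² - 21017/17526uv + 2389/5842u + 2/8763v⁴ - 2/8763v³ - 58/8763v² + 5/3v - 5 → -48041/43815uv + 2389/5842u + 2/8763v⁴ + 997/14605v³ - 1097/14605v² - 4668/14605v - 5
  leading term uv: subtract (48041/438150)·f_2 from -48041/43815uv + 2389/5842u + 2/8763v⁴ + 997/14605v³ - 1097/14605v² - 4668/14605v - 5 → 2/25u + 2/8763v⁴ + 997/14605v³ - 64496/219075v² - 21979/219075v + 297814/219075
  leading term u: subtract (-40/2921)·h_4 from 2/25u + 2/8763v⁴ + 997/14605v³ - 64496/219075v² - 21979/219075v + 297814/219075 → 2/8763v⁴ + 599/8763v³ - 780/2921v² - 1603/8763v + 3638/2921
  leading term v⁴: subtract (-16/2341v)·h_5 from 2/8763v⁴ + 599/8763v³ - 780/2921v² - 1603/8763v + 3638/2921 → 563869/6838061v³ - 1971366/6838061v² - 1939929/6838061v + 3638/2921
  leading term v³: subtract (-13532856/5480281)·h_5 from 563869/6838061v³ - 1971366/6838061v² - 1939929/6838061v + 3638/2921 → 26347900/5480281v² - 43652640/5480281v - 192696880/5480281
  leading term v²: subtract (-10539160/1388213)·h_6 from 26347900/5480281v² - 43652640/5480281v - 192696880/5480281 → 6287370/1388213v + 12574740/1388213
  leading term v: no divisor's leading term divides it; move 6287370/1388213v to the remainder.
  leading term 1: no divisor's leading term divides it; move 12574740/1388213 to the remainder.
  remainder 6287370/1388213v + 12574740/1388213 ≠ 0; add h_7 = 6287370/1388213v + 12574740/1388213 to the basis.

The other S-polynomials (S(f_2,h_4), S(f_3,h_4), S(f_1,h_5), S(f_2,h_5), S(f_3,h_5), S(h_4,h_5), S(f_1,h_6), S(f_2,h_6), S(f_3,h_6), S(h_4,h_6), S(h_5,h_6), S(f_1,h_7), S(f_2,h_7), S(f_3,h_7), S(h_4,h_7), S(h_5,h_7), S(h_6,h_7)) all reduce to 0 modulo the current basis, so we have a Gröbner basis.
Inter-reduce: drop elements whose leading term is divisible by another's, tail-reduce, and make monic.
Reduced Gröbner basis: {u - 2, v + 2}.

Elimination: the polynomial v + 2 lies in the elimination ideal for v, so v ∈ {-2}. For each such v, the remaining basis elements (now univariate) give the rest of the solution.
  v = -2: the earlier basis element becomes u - 2 = 0, giving u = 2 — point (2, -2).
Substituting each solution back into the original system confirms all equations vanish.

{(2, -2)}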